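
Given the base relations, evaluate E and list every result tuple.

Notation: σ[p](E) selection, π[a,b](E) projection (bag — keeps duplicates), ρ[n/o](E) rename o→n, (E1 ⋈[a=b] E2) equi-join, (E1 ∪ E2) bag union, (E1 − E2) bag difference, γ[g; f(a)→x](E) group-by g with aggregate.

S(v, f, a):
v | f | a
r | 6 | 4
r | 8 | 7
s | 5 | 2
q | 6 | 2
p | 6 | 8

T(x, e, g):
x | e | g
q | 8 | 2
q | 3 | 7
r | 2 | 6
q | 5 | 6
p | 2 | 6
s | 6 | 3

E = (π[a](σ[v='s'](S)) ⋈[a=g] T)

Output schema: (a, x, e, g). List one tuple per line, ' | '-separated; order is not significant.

Subexpression sizes:
  S → 5
  σ[v='s'](S) → 1
  π[a](σ[v='s'](S)) → 1
  T → 6
  (π[a](σ[v='s'](S)) ⋈[a=g] T) → 1

== RESULT ==
a | x | e | g
2 | q | 8 | 2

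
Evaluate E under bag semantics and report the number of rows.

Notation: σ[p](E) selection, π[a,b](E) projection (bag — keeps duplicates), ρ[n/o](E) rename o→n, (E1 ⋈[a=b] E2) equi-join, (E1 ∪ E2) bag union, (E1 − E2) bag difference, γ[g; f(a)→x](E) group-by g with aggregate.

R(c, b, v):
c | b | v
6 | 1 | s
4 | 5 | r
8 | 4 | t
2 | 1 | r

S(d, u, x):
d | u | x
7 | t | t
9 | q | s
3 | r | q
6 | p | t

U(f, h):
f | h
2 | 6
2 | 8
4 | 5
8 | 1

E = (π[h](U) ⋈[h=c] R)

Per-node cardinality:
  U → 4
  π[h](U) → 4
  R → 4
  (π[h](U) ⋈[h=c] R) → 2

|E| = 2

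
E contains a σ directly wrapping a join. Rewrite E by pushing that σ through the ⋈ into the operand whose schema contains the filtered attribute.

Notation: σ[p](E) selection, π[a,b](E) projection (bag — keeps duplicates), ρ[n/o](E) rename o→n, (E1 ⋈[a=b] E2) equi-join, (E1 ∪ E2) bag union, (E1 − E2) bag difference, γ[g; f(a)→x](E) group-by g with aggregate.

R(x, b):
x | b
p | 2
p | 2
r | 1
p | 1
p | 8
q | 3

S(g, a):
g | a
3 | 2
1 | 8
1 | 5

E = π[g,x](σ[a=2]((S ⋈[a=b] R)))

σ filters on a, owned by the left side.
E' = π[g,x]((σ[a=2](S) ⋈[a=b] R))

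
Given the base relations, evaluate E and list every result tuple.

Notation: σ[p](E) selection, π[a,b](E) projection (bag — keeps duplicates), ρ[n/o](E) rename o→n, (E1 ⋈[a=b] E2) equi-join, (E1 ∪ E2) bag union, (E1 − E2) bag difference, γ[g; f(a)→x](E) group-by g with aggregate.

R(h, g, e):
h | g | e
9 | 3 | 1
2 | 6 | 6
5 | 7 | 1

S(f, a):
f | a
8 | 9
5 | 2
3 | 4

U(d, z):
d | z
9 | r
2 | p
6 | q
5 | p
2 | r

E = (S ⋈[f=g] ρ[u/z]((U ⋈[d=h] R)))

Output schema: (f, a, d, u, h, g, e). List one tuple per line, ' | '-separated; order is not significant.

Row counts bottom-up:
  S → 3
  U → 5
  R → 3
  (U ⋈[d=h] R) → 4
  ρ[u/z]((U ⋈[d=h] R)) → 4
  (S ⋈[f=g] ρ[u/z]((U ⋈[d=h] R))) → 1

== RESULT ==
f | a | d | u | h | g | e
3 | 4 | 9 | r | 9 | 3 | 1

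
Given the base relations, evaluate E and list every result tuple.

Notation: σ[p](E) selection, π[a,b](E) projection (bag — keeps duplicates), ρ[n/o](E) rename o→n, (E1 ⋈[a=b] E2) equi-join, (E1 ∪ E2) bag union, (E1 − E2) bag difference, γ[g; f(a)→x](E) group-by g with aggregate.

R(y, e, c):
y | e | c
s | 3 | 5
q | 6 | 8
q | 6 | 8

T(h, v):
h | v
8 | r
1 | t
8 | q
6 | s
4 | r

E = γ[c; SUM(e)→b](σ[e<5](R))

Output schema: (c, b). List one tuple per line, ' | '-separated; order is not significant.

Stepwise |·|:
  R → 3
  σ[e<5](R) → 1
  γ[c; SUM(e)→b](σ[e<5](R)) → 1

== RESULT ==
c | b
5 | 3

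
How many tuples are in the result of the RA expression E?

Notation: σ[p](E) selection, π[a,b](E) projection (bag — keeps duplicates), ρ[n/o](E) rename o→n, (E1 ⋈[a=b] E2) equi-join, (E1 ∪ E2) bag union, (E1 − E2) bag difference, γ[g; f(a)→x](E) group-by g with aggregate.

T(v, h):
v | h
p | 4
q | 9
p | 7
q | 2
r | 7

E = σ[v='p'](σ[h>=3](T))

Per-node cardinality:
  T → 5
  σ[h>=3](T) → 4
  σ[v='p'](σ[h>=3](T)) → 2

|E| = 2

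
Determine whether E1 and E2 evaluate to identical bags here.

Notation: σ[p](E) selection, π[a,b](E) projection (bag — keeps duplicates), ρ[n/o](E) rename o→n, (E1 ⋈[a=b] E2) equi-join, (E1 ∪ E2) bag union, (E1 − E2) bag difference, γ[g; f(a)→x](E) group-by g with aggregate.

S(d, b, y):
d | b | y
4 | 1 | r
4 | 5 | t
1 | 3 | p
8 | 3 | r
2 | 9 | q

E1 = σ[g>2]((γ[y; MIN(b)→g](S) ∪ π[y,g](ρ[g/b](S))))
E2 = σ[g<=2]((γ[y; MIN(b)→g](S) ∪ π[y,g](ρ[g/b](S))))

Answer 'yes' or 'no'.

E1 stepwise |·|:
  S → 5
  γ[y; MIN(b)→g](S) → 4
  S → 5
  ρ[g/b](S) → 5
  π[y,g](ρ[g/b](S)) → 5
  (γ[y; MIN(b)→g](S) ∪ π[y,g](ρ[g/b](S))) → 9
  σ[g>2]((γ[y; MIN(b)→g](S) ∪ π[y,g](ρ[g/b](S)))) → 7
E2 stepwise |·|:
  S → 5
  γ[y; MIN(b)→g](S) → 4
  S → 5
  ρ[g/b](S) → 5
  π[y,g](ρ[g/b](S)) → 5
  (γ[y; MIN(b)→g](S) ∪ π[y,g](ρ[g/b](S))) → 9
  σ[g<=2]((γ[y; MIN(b)→g](S) ∪ π[y,g](ρ[g/b](S)))) → 2

E1 result:
y | g
p | 3
p | 3
q | 9
q | 9
r | 3
t | 5
t | 5
E2 result:
y | g
r | 1
r | 1
Witness: ('r', 1) appears 0× in E1 but 2× in E2.

no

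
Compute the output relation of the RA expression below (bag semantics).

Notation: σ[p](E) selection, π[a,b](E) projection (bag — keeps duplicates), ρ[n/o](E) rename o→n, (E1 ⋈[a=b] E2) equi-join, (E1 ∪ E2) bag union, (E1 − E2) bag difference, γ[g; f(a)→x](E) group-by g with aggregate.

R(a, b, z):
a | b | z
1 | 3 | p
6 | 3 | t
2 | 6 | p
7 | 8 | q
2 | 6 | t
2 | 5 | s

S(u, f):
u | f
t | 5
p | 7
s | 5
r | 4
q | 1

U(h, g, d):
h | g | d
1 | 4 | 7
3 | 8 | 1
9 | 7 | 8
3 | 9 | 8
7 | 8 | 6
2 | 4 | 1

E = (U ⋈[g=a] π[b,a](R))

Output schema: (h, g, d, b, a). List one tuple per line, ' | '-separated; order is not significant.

Subexpression sizes:
  U → 6
  R → 6
  π[b,a](R) → 6
  (U ⋈[g=a] π[b,a](R)) → 1

== RESULT ==
h | g | d | b | a
9 | 7 | 8 | 8 | 7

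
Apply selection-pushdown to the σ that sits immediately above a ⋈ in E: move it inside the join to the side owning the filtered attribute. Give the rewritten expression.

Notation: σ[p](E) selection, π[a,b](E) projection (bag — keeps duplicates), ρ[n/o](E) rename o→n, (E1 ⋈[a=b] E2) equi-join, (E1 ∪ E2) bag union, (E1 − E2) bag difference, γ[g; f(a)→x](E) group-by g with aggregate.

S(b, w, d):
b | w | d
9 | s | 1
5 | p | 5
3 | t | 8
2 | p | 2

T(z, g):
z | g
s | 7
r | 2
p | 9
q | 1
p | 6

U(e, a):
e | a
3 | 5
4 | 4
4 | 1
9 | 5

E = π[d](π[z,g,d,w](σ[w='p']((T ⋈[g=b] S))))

σ filters on w, owned by the right side.
E' = π[d](π[z,g,d,w]((T ⋈[g=b] σ[w='p'](S))))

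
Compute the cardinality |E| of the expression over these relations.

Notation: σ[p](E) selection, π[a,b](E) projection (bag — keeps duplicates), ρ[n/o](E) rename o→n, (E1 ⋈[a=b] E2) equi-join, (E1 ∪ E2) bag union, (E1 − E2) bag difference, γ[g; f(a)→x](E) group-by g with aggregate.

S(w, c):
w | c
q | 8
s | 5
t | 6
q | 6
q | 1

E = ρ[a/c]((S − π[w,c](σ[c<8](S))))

Row counts bottom-up:
  S → 5
  S → 5
  σ[c<8](S) → 4
  π[w,c](σ[c<8](S)) → 4
  (S − π[w,c](σ[c<8](S))) → 1
  ρ[a/c]((S − π[w,c](σ[c<8](S)))) → 1

|E| = 1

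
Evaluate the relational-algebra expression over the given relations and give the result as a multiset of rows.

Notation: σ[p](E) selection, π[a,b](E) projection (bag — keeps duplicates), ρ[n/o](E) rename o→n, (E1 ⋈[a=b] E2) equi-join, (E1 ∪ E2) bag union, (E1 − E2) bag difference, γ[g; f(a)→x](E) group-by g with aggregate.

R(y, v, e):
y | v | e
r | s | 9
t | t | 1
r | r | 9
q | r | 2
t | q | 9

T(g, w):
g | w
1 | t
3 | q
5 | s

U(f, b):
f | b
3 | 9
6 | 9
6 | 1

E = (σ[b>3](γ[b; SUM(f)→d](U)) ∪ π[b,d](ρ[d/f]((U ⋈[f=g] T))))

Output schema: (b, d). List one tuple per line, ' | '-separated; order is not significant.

Subexpression sizes:
  U → 3
  γ[b; SUM(f)→d](U) → 2
  σ[b>3](γ[b; SUM(f)→d](U)) → 1
  U → 3
  T → 3
  (U ⋈[f=g] T) → 1
  ρ[d/f]((U ⋈[f=g] T)) → 1
  π[b,d](ρ[d/f]((U ⋈[f=g] T))) → 1
  (σ[b>3](γ[b; SUM(f)→d](U)) ∪ π[b,d](ρ[d/f]((U ⋈[f=g] T)))) → 2

== RESULT ==
b | d
9 | 3
9 | 9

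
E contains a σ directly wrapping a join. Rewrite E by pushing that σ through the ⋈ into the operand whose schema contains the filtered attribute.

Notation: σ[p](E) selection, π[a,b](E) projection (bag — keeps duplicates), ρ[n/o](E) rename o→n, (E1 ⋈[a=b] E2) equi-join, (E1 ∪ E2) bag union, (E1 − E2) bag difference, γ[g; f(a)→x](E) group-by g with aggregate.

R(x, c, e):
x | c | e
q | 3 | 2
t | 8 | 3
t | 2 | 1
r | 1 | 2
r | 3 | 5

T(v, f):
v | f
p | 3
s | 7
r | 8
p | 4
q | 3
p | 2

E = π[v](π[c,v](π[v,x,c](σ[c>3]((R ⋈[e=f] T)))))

σ filters on c, owned by the left side.
E' = π[v](π[c,v](π[v,x,c]((σ[c>3](R) ⋈[e=f] T))))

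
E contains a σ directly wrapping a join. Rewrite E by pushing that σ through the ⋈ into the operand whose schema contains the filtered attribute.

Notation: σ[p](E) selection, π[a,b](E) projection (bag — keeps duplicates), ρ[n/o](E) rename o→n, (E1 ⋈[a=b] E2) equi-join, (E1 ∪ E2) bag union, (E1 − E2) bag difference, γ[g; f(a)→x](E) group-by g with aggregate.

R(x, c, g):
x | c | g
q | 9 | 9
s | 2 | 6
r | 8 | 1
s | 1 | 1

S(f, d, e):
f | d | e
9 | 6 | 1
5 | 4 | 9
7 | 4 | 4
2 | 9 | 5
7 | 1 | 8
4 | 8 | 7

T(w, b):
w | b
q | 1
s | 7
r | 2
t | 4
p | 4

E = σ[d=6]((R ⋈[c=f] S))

σ filters on d, owned by the right side.
E' = (R ⋈[c=f] σ[d=6](S))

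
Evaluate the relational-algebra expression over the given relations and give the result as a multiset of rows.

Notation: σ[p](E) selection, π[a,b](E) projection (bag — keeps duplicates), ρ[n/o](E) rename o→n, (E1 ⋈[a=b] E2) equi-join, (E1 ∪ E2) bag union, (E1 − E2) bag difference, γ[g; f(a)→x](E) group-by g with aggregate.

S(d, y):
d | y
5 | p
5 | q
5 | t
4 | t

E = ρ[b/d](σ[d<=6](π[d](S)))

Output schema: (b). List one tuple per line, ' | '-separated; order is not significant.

Row counts bottom-up:
  S → 4
  π[d](S) → 4
  σ[d<=6](π[d](S)) → 4
  ρ[b/d](σ[d<=6](π[d](S))) → 4

== RESULT ==
b
4
5
5
5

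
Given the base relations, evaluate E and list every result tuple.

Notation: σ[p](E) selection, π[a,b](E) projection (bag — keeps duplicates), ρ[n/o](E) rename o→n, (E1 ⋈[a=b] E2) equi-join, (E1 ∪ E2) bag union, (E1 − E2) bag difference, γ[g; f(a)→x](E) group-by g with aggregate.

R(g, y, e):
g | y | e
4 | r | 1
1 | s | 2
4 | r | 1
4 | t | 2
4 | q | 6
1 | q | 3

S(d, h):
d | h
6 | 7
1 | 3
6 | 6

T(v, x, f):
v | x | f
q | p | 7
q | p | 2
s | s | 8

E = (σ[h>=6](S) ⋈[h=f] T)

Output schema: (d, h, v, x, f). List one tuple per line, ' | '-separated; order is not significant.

Per-node cardinality:
  S → 3
  σ[h>=6](S) → 2
  T → 3
  (σ[h>=6](S) ⋈[h=f] T) → 1

== RESULT ==
d | h | v | x | f
6 | 7 | q | p | 7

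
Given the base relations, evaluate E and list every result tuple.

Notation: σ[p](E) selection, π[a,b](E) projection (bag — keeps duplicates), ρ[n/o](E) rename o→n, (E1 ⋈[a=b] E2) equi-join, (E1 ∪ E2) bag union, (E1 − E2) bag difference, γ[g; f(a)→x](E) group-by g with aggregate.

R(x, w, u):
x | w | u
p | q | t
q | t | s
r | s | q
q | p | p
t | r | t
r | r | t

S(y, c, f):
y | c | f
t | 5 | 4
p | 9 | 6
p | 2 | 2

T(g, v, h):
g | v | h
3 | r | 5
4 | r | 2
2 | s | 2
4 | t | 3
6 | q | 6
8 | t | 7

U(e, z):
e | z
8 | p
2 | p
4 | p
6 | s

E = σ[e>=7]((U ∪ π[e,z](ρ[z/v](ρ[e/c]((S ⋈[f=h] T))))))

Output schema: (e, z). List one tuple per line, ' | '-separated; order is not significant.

Stepwise |·|:
  U → 4
  S → 3
  T → 6
  (S ⋈[f=h] T) → 3
  ρ[e/c]((S ⋈[f=h] T)) → 3
  ρ[z/v](ρ[e/c]((S ⋈[f=h] T))) → 3
  π[e,z](ρ[z/v](ρ[e/c]((S ⋈[f=h] T)))) → 3
  (U ∪ π[e,z](ρ[z/v](ρ[e/c]((S ⋈[f=h] T))))) → 7
  σ[e>=7]((U ∪ π[e,z](ρ[z/v](ρ[e/c]((S ⋈[f=h] T)))))) → 2

== RESULT ==
e | z
8 | p
9 | q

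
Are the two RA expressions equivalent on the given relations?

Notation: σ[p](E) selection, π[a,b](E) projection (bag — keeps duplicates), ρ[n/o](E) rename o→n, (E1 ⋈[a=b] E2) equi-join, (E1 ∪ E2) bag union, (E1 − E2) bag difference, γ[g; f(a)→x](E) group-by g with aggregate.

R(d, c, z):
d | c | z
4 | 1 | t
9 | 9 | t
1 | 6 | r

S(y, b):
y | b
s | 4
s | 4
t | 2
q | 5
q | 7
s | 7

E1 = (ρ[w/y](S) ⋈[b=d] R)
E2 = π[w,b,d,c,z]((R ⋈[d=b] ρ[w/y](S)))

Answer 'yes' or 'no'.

E1 stepwise |·|:
  S → 6
  ρ[w/y](S) → 6
  R → 3
  (ρ[w/y](S) ⋈[b=d] R) → 2
E2 stepwise |·|:
  R → 3
  S → 6
  ρ[w/y](S) → 6
  (R ⋈[d=b] ρ[w/y](S)) → 2
  π[w,b,d,c,z]((R ⋈[d=b] ρ[w/y](S))) → 2

E1 and E2 produce the same multiset:
w | b | d | c | z
s | 4 | 4 | 1 | t
s | 4 | 4 | 1 | t

yes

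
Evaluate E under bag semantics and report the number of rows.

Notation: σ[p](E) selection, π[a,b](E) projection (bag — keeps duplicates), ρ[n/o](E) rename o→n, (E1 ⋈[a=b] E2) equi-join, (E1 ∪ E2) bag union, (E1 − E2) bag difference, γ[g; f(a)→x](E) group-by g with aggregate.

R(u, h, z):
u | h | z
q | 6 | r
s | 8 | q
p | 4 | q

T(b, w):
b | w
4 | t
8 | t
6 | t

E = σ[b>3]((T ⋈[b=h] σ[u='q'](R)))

Row counts bottom-up:
  T → 3
  R → 3
  σ[u='q'](R) → 1
  (T ⋈[b=h] σ[u='q'](R)) → 1
  σ[b>3]((T ⋈[b=h] σ[u='q'](R))) → 1

|E| = 1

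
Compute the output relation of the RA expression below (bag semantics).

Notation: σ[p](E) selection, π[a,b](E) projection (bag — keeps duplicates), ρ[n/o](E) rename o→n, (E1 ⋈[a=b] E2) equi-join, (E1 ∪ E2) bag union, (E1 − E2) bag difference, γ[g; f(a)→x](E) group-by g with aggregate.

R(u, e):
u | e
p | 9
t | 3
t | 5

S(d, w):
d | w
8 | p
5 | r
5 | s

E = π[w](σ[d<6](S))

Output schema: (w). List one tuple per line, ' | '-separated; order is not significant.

Stepwise |·|:
  S → 3
  σ[d<6](S) → 2
  π[w](σ[d<6](S)) → 2

== RESULT ==
w
r
s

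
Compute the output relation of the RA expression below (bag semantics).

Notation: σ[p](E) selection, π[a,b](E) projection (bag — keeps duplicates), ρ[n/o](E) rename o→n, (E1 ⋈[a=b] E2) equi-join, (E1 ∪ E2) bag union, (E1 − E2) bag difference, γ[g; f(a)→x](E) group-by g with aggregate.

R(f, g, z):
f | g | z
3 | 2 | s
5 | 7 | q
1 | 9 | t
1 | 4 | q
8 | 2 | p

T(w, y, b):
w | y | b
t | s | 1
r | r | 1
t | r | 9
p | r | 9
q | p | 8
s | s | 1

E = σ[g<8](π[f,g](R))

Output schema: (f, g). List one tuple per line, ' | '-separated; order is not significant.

Stepwise |·|:
  R → 5
  π[f,g](R) → 5
  σ[g<8](π[f,g](R)) → 4

== RESULT ==
f | g
1 | 4
3 | 2
5 | 7
8 | 2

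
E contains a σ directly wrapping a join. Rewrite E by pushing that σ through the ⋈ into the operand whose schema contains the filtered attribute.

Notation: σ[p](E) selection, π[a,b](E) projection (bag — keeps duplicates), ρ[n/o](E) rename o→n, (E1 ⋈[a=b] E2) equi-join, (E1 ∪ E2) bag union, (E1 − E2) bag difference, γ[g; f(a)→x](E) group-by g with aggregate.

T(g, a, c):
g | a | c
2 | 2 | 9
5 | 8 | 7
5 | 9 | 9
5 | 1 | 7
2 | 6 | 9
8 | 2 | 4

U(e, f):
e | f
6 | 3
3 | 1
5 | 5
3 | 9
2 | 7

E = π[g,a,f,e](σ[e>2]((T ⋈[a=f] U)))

σ filters on e, owned by the right side.
E' = π[g,a,f,e]((T ⋈[a=f] σ[e>2](U)))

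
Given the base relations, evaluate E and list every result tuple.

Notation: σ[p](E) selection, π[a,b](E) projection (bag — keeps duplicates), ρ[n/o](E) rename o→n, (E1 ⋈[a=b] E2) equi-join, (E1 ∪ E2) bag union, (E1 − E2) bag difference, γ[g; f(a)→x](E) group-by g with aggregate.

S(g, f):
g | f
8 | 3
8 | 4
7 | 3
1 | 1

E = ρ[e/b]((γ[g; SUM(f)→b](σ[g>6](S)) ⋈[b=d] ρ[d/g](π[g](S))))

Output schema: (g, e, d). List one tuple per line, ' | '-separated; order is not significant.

Stepwise |·|:
  S → 4
  σ[g>6](S) → 3
  γ[g; SUM(f)→b](σ[g>6](S)) → 2
  S → 4
  π[g](S) → 4
  ρ[d/g](π[g](S)) → 4
  (γ[g; SUM(f)→b](σ[g>6](S)) ⋈[b=d] ρ[d/g](π[g](S))) → 1
  ρ[e/b]((γ[g; SUM(f)→b](σ[g>6](S)) ⋈[b=d] ρ[d/g](π[g](S)))) → 1

== RESULT ==
g | e | d
8 | 7 | 7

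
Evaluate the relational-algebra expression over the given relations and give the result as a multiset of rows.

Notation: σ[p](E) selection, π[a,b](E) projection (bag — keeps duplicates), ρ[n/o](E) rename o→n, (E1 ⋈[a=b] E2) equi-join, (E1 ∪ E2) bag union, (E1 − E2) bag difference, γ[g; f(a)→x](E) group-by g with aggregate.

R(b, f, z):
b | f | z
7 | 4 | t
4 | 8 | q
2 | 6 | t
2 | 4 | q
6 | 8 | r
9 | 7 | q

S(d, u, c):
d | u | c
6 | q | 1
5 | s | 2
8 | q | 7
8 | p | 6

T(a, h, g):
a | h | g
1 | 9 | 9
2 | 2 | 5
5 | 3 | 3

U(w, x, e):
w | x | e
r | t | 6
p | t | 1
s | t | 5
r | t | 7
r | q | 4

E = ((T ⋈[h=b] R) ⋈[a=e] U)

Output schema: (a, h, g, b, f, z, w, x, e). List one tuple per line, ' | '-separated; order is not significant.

Per-node cardinality:
  T → 3
  R → 6
  (T ⋈[h=b] R) → 3
  U → 5
  ((T ⋈[h=b] R) ⋈[a=e] U) → 1

== RESULT ==
a | h | g | b | f | z | w | x | e
1 | 9 | 9 | 9 | 7 | q | p | t | 1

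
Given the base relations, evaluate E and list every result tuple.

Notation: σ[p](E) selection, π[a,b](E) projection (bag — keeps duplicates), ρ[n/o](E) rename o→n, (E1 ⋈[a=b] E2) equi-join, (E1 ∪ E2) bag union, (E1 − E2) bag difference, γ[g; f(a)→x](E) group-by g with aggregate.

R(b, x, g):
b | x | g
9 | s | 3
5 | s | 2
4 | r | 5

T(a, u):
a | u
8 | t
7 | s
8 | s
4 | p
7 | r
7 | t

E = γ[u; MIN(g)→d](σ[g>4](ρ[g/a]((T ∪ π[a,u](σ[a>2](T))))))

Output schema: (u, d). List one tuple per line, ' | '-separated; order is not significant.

Stepwise |·|:
  T → 6
  T → 6
  σ[a>2](T) → 6
  π[a,u](σ[a>2](T)) → 6
  (T ∪ π[a,u](σ[a>2](T))) → 12
  ρ[g/a]((T ∪ π[a,u](σ[a>2](T)))) → 12
  σ[g>4](ρ[g/a]((T ∪ π[a,u](σ[a>2](T))))) → 10
  γ[u; MIN(g)→d](σ[g>4](ρ[g/a]((T ∪ π[a,u](σ[a>2](T)))))) → 3

== RESULT ==
u | d
r | 7
s | 7
t | 7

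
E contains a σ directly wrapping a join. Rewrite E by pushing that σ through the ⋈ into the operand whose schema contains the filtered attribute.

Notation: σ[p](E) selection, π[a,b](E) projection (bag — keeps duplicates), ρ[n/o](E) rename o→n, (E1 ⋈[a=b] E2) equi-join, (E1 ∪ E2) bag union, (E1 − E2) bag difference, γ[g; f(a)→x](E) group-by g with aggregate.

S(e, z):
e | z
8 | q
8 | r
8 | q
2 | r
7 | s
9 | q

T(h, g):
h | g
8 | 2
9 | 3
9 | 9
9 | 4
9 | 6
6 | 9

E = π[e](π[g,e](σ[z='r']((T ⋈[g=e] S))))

σ filters on z, owned by the right side.
E' = π[e](π[g,e]((T ⋈[g=e] σ[z='r'](S))))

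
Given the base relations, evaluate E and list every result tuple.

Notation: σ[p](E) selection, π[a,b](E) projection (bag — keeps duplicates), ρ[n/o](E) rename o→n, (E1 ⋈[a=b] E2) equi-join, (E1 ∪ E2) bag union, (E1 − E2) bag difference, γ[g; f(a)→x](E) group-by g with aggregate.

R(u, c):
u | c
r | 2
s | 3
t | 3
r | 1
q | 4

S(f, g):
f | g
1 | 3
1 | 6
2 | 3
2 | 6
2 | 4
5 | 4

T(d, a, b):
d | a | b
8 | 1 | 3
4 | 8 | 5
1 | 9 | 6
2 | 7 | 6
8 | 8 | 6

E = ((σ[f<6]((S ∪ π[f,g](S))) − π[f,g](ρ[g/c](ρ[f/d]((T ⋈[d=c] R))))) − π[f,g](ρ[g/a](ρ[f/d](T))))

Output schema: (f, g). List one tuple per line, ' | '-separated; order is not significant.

Per-node cardinality:
  S → 6
  S → 6
  π[f,g](S) → 6
  (S ∪ π[f,g](S)) → 12
  σ[f<6]((S ∪ π[f,g](S))) → 12
  T → 5
  R → 5
  (T ⋈[d=c] R) → 3
  ρ[f/d]((T ⋈[d=c] R)) → 3
  ρ[g/c](ρ[f/d]((T ⋈[d=c] R))) → 3
  π[f,g](ρ[g/c](ρ[f/d]((T ⋈[d=c] R)))) → 3
  (σ[f<6]((S ∪ π[f,g](S))) − π[f,g](ρ[g/c](ρ[f/d]((T ⋈[d=c] R))))) → 12
  T → 5
  ρ[f/d](T) → 5
  ρ[g/a](ρ[f/d](T)) → 5
  π[f,g](ρ[g/a](ρ[f/d](T))) → 5
  ((σ[f<6]((S ∪ π[f,g](S))) − π[f,g](ρ[g/c](ρ[f/d]((T ⋈[d=c] R))))) − π[f,g](ρ[g/a](ρ[f/d](T)))) → 12

== RESULT ==
f | g
1 | 3
1 | 3
1 | 6
1 | 6
2 | 3
2 | 3
2 | 4
2 | 4
2 | 6
2 | 6
5 | 4
5 | 4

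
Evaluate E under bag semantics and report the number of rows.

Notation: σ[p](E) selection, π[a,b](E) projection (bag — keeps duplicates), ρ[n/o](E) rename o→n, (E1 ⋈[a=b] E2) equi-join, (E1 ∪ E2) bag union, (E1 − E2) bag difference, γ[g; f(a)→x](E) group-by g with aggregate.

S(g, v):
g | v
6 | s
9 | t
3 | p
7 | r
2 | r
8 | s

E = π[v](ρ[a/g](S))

Subexpression sizes:
  S → 6
  ρ[a/g](S) → 6
  π[v](ρ[a/g](S)) → 6

|E| = 6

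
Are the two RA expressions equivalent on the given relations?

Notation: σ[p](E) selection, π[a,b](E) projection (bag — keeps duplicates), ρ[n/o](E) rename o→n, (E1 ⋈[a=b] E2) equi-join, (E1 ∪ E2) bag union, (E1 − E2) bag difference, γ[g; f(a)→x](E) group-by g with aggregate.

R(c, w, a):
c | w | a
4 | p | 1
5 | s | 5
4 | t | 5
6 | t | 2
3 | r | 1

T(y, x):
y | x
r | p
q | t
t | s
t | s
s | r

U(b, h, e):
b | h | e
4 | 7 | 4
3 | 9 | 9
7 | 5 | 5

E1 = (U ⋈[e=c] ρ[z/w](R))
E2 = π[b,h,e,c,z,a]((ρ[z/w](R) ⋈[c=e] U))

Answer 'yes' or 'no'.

E1 per-node cardinality:
  U → 3
  R → 5
  ρ[z/w](R) → 5
  (U ⋈[e=c] ρ[z/w](R)) → 3
E2 per-node cardinality:
  R → 5
  ρ[z/w](R) → 5
  U → 3
  (ρ[z/w](R) ⋈[c=e] U) → 3
  π[b,h,e,c,z,a]((ρ[z/w](R) ⋈[c=e] U)) → 3

E1 and E2 produce the same multiset:
b | h | e | c | z | a
4 | 7 | 4 | 4 | p | 1
4 | 7 | 4 | 4 | t | 5
7 | 5 | 5 | 5 | s | 5

yes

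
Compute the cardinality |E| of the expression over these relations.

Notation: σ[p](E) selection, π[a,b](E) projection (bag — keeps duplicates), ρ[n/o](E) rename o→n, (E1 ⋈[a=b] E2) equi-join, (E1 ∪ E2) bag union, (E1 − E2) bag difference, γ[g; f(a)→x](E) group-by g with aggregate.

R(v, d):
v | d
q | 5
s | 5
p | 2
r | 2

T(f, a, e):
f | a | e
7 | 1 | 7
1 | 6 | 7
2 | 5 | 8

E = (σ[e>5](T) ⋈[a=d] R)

Row counts bottom-up:
  T → 3
  σ[e>5](T) → 3
  R → 4
  (σ[e>5](T) ⋈[a=d] R) → 2

|E| = 2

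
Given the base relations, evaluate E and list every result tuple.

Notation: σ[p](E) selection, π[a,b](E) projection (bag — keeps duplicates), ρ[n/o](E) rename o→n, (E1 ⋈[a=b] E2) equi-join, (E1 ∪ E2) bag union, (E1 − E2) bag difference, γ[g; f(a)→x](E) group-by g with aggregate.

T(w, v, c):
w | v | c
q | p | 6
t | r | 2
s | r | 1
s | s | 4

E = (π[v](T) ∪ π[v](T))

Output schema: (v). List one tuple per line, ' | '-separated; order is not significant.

Stepwise |·|:
  T → 4
  π[v](T) → 4
  T → 4
  π[v](T) → 4
  (π[v](T) ∪ π[v](T)) → 8

== RESULT ==
v
p
p
r
r
r
r
s
s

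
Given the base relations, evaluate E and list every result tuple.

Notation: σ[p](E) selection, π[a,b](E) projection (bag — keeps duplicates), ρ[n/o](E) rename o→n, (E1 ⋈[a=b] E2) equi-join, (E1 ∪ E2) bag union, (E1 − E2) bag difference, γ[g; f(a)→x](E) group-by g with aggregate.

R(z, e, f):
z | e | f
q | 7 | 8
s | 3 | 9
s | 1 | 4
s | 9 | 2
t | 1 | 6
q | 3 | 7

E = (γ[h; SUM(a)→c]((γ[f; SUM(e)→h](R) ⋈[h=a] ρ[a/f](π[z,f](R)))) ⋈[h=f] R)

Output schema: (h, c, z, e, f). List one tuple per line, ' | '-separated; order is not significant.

Per-node cardinality:
  R → 6
  γ[f; SUM(e)→h](R) → 6
  R → 6
  π[z,f](R) → 6
  ρ[a/f](π[z,f](R)) → 6
  (γ[f; SUM(e)→h](R) ⋈[h=a] ρ[a/f](π[z,f](R))) → 2
  γ[h; SUM(a)→c]((γ[f; SUM(e)→h](R) ⋈[h=a] ρ[a/f](π[z,f](R)))) → 2
  R → 6
  (γ[h; SUM(a)→c]((γ[f; SUM(e)→h](R) ⋈[h=a] ρ[a/f](π[z,f](R)))) ⋈[h=f] R) → 2

== RESULT ==
h | c | z | e | f
7 | 7 | q | 3 | 7
9 | 9 | s | 3 | 9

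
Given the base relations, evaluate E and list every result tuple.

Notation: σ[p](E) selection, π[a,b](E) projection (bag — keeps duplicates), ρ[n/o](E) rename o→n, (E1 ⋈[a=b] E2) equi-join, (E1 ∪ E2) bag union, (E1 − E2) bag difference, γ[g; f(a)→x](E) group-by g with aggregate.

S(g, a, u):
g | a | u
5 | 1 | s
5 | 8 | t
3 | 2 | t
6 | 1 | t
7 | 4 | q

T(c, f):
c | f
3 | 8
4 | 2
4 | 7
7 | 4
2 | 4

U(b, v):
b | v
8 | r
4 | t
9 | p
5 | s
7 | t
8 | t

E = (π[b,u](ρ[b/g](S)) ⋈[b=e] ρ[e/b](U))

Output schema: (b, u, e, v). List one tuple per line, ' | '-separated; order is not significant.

Per-node cardinality:
  S → 5
  ρ[b/g](S) → 5
  π[b,u](ρ[b/g](S)) → 5
  U → 6
  ρ[e/b](U) → 6
  (π[b,u](ρ[b/g](S)) ⋈[b=e] ρ[e/b](U)) → 3

== RESULT ==
b | u | e | v
5 | s | 5 | s
5 | t | 5 | s
7 | q | 7 | t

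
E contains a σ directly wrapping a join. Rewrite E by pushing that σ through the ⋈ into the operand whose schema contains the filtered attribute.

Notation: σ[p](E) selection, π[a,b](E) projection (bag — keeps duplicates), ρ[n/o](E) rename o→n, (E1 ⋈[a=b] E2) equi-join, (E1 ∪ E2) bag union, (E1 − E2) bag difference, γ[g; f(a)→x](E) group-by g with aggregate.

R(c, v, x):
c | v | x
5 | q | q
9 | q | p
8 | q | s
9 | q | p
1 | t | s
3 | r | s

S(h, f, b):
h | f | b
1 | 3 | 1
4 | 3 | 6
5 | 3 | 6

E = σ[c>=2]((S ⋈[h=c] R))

σ filters on c, owned by the right side.
E' = (S ⋈[h=c] σ[c>=2](R))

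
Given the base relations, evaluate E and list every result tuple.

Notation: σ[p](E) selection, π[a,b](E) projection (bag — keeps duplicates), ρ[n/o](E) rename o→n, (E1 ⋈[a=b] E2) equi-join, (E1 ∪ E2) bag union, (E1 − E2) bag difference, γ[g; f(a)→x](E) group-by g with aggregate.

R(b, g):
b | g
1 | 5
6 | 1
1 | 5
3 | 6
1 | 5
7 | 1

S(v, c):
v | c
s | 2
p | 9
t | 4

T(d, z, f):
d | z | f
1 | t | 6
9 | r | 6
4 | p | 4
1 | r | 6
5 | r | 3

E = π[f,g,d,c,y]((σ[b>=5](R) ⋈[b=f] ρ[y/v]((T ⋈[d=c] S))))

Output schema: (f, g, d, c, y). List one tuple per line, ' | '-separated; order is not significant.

Stepwise |·|:
  R → 6
  σ[b>=5](R) → 2
  T → 5
  S → 3
  (T ⋈[d=c] S) → 2
  ρ[y/v]((T ⋈[d=c] S)) → 2
  (σ[b>=5](R) ⋈[b=f] ρ[y/v]((T ⋈[d=c] S))) → 1
  π[f,g,d,c,y]((σ[b>=5](R) ⋈[b=f] ρ[y/v]((T ⋈[d=c] S)))) → 1

== RESULT ==
f | g | d | c | y
6 | 1 | 9 | 9 | p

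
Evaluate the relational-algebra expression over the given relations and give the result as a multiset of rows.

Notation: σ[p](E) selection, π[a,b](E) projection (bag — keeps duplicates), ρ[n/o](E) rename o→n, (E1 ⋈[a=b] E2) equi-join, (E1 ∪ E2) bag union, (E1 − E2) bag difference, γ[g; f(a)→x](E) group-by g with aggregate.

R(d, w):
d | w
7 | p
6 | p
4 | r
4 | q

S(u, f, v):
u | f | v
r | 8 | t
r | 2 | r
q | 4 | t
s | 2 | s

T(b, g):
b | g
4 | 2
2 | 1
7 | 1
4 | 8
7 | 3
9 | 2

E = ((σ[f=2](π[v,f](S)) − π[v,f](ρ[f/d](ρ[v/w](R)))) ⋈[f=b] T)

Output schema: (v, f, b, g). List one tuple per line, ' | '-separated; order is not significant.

Subexpression sizes:
  S → 4
  π[v,f](S) → 4
  σ[f=2](π[v,f](S)) → 2
  R → 4
  ρ[v/w](R) → 4
  ρ[f/d](ρ[v/w](R)) → 4
  π[v,f](ρ[f/d](ρ[v/w](R))) → 4
  (σ[f=2](π[v,f](S)) − π[v,f](ρ[f/d](ρ[v/w](R)))) → 2
  T → 6
  ((σ[f=2](π[v,f](S)) − π[v,f](ρ[f/d](ρ[v/w](R)))) ⋈[f=b] T) → 2

== RESULT ==
v | f | b | g
r | 2 | 2 | 1
s | 2 | 2 | 1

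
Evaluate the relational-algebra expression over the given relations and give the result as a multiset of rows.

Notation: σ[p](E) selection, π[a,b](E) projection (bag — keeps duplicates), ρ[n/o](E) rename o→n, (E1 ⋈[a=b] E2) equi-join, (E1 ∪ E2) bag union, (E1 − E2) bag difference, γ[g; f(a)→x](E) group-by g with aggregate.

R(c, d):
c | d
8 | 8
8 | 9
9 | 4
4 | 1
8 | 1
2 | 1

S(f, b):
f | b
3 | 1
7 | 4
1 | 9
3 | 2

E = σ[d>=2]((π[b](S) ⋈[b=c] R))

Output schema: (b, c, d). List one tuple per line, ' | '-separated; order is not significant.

Subexpression sizes:
  S → 4
  π[b](S) → 4
  R → 6
  (π[b](S) ⋈[b=c] R) → 3
  σ[d>=2]((π[b](S) ⋈[b=c] R)) → 1

== RESULT ==
b | c | d
9 | 9 | 4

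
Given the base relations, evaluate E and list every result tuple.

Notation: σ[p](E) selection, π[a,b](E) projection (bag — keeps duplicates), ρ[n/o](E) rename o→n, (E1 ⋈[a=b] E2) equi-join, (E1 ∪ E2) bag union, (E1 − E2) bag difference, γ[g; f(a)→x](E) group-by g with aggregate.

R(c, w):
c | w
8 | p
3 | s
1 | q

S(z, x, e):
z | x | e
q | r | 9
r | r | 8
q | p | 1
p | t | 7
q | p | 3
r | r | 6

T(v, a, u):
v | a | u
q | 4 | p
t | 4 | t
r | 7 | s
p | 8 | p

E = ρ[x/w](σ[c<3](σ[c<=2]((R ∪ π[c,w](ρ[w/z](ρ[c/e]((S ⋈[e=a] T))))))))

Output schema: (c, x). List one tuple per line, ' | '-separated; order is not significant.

Row counts bottom-up:
  R → 3
  S → 6
  T → 4
  (S ⋈[e=a] T) → 2
  ρ[c/e]((S ⋈[e=a] T)) → 2
  ρ[w/z](ρ[c/e]((S ⋈[e=a] T))) → 2
  π[c,w](ρ[w/z](ρ[c/e]((S ⋈[e=a] T)))) → 2
  (R ∪ π[c,w](ρ[w/z](ρ[c/e]((S ⋈[e=a] T))))) → 5
  σ[c<=2]((R ∪ π[c,w](ρ[w/z](ρ[c/e]((S ⋈[e=a] T)))))) → 1
  σ[c<3](σ[c<=2]((R ∪ π[c,w](ρ[w/z](ρ[c/e]((S ⋈[e=a] T))))))) → 1
  ρ[x/w](σ[c<3](σ[c<=2]((R ∪ π[c,w](ρ[w/z](ρ[c/e]((S ⋈[e=a] T)))))))) → 1

== RESULT ==
c | x
1 | q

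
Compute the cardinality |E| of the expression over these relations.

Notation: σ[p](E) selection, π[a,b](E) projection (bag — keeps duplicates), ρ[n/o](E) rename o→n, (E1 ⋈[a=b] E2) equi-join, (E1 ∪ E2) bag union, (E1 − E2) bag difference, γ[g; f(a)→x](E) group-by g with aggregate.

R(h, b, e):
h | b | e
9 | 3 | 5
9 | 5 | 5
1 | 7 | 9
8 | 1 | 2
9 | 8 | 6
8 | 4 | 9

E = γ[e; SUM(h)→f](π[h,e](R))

Per-node cardinality:
  R → 6
  π[h,e](R) → 6
  γ[e; SUM(h)→f](π[h,e](R)) → 4

|E| = 4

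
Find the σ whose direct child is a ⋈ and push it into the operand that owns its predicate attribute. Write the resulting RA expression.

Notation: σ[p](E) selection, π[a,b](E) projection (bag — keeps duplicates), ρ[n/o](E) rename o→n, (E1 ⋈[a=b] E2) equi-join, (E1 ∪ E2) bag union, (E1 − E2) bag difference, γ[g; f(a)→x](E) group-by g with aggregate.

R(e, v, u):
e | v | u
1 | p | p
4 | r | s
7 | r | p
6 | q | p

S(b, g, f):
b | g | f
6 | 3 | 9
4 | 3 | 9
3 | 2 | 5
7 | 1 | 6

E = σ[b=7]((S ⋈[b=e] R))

σ filters on b, owned by the left side.
E' = (σ[b=7](S) ⋈[b=e] R)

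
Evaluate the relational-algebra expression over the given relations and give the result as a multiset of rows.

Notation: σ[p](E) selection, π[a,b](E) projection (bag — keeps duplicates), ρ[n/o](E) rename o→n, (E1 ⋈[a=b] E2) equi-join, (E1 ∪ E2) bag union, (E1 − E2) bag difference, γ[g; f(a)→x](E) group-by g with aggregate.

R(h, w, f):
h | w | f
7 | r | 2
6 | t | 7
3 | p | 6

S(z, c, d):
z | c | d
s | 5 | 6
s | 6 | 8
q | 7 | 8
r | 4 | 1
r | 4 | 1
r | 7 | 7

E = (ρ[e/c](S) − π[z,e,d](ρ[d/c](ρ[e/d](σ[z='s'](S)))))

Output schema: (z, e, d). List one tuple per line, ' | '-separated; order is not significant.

Subexpression sizes:
  S → 6
  ρ[e/c](S) → 6
  S → 6
  σ[z='s'](S) → 2
  ρ[e/d](σ[z='s'](S)) → 2
  ρ[d/c](ρ[e/d](σ[z='s'](S))) → 2
  π[z,e,d](ρ[d/c](ρ[e/d](σ[z='s'](S)))) → 2
  (ρ[e/c](S) − π[z,e,d](ρ[d/c](ρ[e/d](σ[z='s'](S))))) → 6

== RESULT ==
z | e | d
q | 7 | 8
r | 4 | 1
r | 4 | 1
r | 7 | 7
s | 5 | 6
s | 6 | 8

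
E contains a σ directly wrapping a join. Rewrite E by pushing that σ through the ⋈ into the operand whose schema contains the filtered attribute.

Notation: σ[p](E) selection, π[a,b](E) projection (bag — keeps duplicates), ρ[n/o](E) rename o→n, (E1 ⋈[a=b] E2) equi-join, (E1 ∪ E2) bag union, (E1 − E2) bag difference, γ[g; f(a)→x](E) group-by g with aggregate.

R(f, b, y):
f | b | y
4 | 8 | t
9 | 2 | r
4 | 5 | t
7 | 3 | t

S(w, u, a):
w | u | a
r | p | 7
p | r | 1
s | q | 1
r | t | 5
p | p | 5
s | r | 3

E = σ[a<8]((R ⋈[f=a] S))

σ filters on a, owned by the right side.
E' = (R ⋈[f=a] σ[a<8](S))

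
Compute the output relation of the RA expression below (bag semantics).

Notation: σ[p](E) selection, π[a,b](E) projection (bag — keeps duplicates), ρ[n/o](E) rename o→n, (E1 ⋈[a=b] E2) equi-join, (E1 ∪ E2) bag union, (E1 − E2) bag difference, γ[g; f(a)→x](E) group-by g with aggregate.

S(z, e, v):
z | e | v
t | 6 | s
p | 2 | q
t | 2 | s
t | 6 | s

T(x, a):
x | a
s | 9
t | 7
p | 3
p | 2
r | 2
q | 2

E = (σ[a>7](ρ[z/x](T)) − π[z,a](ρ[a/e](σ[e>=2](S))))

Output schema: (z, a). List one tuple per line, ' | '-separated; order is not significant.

Subexpression sizes:
  T → 6
  ρ[z/x](T) → 6
  σ[a>7](ρ[z/x](T)) → 1
  S → 4
  σ[e>=2](S) → 4
  ρ[a/e](σ[e>=2](S)) → 4
  π[z,a](ρ[a/e](σ[e>=2](S))) → 4
  (σ[a>7](ρ[z/x](T)) − π[z,a](ρ[a/e](σ[e>=2](S)))) → 1

== RESULT ==
z | a
s | 9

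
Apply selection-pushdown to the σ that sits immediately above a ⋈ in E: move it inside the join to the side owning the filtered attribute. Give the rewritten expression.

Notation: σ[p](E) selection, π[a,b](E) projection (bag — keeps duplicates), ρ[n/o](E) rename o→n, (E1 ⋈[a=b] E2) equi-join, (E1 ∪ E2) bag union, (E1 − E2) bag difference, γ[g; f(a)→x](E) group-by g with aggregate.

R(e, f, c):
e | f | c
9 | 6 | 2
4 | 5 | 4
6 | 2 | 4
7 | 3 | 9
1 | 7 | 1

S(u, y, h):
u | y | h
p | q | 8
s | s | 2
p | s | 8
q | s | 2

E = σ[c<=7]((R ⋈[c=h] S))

σ filters on c, owned by the left side.
E' = (σ[c<=7](R) ⋈[c=h] S)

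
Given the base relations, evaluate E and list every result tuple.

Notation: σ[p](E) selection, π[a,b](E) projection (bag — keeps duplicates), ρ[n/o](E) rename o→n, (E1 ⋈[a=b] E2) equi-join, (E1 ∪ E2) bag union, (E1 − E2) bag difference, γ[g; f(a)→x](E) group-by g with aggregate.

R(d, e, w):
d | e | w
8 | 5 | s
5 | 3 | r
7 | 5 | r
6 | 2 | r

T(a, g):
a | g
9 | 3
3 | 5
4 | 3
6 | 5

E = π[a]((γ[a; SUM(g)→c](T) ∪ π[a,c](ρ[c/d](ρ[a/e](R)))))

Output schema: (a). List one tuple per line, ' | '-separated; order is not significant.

Stepwise |·|:
  T → 4
  γ[a; SUM(g)→c](T) → 4
  R → 4
  ρ[a/e](R) → 4
  ρ[c/d](ρ[a/e](R)) → 4
  π[a,c](ρ[c/d](ρ[a/e](R))) → 4
  (γ[a; SUM(g)→c](T) ∪ π[a,c](ρ[c/d](ρ[a/e](R)))) → 8
  π[a]((γ[a; SUM(g)→c](T) ∪ π[a,c](ρ[c/d](ρ[a/e](R))))) → 8

== RESULT ==
a
2
3
3
4
5
5
6
9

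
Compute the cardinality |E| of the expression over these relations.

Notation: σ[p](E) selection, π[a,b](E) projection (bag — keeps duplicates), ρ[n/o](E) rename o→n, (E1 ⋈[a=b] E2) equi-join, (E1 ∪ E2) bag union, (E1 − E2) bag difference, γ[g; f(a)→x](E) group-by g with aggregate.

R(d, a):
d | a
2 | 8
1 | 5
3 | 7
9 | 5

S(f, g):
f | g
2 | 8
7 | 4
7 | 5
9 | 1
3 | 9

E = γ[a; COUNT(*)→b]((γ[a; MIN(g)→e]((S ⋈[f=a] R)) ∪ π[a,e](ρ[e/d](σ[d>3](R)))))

Row counts bottom-up:
  S → 5
  R → 4
  (S ⋈[f=a] R) → 2
  γ[a; MIN(g)→e]((S ⋈[f=a] R)) → 1
  R → 4
  σ[d>3](R) → 1
  ρ[e/d](σ[d>3](R)) → 1
  π[a,e](ρ[e/d](σ[d>3](R))) → 1
  (γ[a; MIN(g)→e]((S ⋈[f=a] R)) ∪ π[a,e](ρ[e/d](σ[d>3](R)))) → 2
  γ[a; COUNT(*)→b]((γ[a; MIN(g)→e]((S ⋈[f=a] R)) ∪ π[a,e](ρ[e/d](σ[d>3](R))))) → 2

|E| = 2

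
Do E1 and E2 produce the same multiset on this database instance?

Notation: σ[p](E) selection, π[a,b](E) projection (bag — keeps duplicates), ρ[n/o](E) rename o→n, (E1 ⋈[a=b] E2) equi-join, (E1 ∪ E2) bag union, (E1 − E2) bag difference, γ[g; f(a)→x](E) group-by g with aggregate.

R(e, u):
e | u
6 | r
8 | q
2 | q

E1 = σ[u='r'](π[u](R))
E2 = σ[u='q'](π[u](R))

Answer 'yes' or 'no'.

E1 per-node cardinality:
  R → 3
  π[u](R) → 3
  σ[u='r'](π[u](R)) → 1
E2 per-node cardinality:
  R → 3
  π[u](R) → 3
  σ[u='q'](π[u](R)) → 2

E1 result:
u
r
E2 result:
u
q
q
Witness: ('q',) appears 0× in E1 but 2× in E2.

no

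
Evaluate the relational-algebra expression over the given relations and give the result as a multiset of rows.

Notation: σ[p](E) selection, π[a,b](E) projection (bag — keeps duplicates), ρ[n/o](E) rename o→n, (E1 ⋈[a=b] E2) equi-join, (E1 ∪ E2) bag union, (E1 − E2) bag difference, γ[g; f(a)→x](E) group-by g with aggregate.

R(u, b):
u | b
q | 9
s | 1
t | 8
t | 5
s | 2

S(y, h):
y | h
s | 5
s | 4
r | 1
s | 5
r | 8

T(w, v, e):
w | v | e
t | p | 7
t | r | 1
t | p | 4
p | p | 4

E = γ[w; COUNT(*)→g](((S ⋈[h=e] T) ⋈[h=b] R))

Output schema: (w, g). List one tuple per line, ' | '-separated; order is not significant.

Row counts bottom-up:
  S → 5
  T → 4
  (S ⋈[h=e] T) → 3
  R → 5
  ((S ⋈[h=e] T) ⋈[h=b] R) → 1
  γ[w; COUNT(*)→g](((S ⋈[h=e] T) ⋈[h=b] R)) → 1

== RESULT ==
w | g
t | 1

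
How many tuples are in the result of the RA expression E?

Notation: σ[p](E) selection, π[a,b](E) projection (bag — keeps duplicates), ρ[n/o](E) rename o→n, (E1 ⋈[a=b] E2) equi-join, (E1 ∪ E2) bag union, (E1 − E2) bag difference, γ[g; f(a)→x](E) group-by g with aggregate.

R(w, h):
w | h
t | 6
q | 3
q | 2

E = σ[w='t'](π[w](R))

Subexpression sizes:
  R → 3
  π[w](R) → 3
  σ[w='t'](π[w](R)) → 1

|E| = 1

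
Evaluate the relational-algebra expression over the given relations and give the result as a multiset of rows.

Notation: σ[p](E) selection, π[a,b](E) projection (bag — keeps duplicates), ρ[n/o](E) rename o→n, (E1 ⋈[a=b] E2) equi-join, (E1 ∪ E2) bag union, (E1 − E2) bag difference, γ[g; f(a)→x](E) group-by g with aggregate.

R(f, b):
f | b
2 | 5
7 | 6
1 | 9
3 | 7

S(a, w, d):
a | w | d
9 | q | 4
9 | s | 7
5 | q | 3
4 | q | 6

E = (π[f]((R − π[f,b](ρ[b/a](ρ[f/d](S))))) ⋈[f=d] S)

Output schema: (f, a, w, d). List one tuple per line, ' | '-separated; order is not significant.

Per-node cardinality:
  R → 4
  S → 4
  ρ[f/d](S) → 4
  ρ[b/a](ρ[f/d](S)) → 4
  π[f,b](ρ[b/a](ρ[f/d](S))) → 4
  (R − π[f,b](ρ[b/a](ρ[f/d](S)))) → 4
  π[f]((R − π[f,b](ρ[b/a](ρ[f/d](S))))) → 4
  S → 4
  (π[f]((R − π[f,b](ρ[b/a](ρ[f/d](S))))) ⋈[f=d] S) → 2

== RESULT ==
f | a | w | d
3 | 5 | q | 3
7 | 9 | s | 7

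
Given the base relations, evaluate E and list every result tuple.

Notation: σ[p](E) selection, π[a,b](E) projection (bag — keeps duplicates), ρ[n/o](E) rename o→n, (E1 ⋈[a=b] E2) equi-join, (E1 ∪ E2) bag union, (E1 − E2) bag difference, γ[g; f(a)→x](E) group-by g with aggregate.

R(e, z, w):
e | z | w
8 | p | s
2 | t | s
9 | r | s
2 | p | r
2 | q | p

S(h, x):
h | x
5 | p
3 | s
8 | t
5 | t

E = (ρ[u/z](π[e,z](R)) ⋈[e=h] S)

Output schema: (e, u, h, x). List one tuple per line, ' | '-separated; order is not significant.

Row counts bottom-up:
  R → 5
  π[e,z](R) → 5
  ρ[u/z](π[e,z](R)) → 5
  S → 4
  (ρ[u/z](π[e,z](R)) ⋈[e=h] S) → 1

== RESULT ==
e | u | h | x
8 | p | 8 | t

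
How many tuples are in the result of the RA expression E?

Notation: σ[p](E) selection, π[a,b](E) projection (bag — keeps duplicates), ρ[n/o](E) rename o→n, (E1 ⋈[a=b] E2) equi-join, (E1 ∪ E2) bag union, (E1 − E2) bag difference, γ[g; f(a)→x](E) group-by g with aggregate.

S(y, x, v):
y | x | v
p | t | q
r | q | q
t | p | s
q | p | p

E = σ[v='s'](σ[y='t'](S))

Row counts bottom-up:
  S → 4
  σ[y='t'](S) → 1
  σ[v='s'](σ[y='t'](S)) → 1

|E| = 1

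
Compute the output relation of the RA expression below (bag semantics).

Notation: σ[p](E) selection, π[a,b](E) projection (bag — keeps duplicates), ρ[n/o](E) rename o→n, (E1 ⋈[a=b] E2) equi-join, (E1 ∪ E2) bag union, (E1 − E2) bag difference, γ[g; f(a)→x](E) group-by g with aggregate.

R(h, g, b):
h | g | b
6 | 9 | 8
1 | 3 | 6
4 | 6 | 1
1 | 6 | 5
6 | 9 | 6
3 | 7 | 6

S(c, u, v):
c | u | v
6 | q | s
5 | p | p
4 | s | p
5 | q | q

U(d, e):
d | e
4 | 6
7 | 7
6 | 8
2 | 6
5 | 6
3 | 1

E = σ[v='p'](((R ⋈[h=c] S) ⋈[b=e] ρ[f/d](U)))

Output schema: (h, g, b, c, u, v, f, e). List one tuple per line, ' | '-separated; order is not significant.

Subexpression sizes:
  R → 6
  S → 4
  (R ⋈[h=c] S) → 3
  U → 6
  ρ[f/d](U) → 6
  ((R ⋈[h=c] S) ⋈[b=e] ρ[f/d](U)) → 5
  σ[v='p'](((R ⋈[h=c] S) ⋈[b=e] ρ[f/d](U))) → 1

== RESULT ==
h | g | b | c | u | v | f | e
4 | 6 | 1 | 4 | s | p | 3 | 1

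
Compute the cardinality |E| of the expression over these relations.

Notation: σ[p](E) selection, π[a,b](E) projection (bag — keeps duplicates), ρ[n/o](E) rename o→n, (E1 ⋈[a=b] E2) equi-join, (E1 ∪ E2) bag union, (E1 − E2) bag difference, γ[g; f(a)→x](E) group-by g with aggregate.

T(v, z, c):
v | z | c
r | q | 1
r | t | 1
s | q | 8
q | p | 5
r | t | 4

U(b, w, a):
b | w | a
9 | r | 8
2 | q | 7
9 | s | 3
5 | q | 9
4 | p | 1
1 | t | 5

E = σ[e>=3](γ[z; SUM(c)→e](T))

Row counts bottom-up:
  T → 5
  γ[z; SUM(c)→e](T) → 3
  σ[e>=3](γ[z; SUM(c)→e](T)) → 3

|E| = 3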